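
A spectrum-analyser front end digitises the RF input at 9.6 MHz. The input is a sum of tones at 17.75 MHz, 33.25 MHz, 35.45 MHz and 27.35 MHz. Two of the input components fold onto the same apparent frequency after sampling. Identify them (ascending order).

fs/2 = 4.8 MHz.
17.75 MHz mod fs = 8.15 MHz.
8.15 MHz > fs/2 = 4.8 MHz, folds to fs − 8.15 MHz = 1.45 MHz.
33.25 MHz mod fs = 4.45 MHz.
4.45 MHz ≤ fs/2 = 4.8 MHz, appears at 4.45 MHz.
35.45 MHz mod fs = 6.65 MHz.
6.65 MHz > fs/2 = 4.8 MHz, folds to fs − 6.65 MHz = 2.95 MHz.
27.35 MHz mod fs = 8.15 MHz.
8.15 MHz > fs/2 = 4.8 MHz, folds to fs − 8.15 MHz = 1.45 MHz.
17.75 MHz and 27.35 MHz both map to 1.45 MHz.

17.75 MHz, 27.35 MHz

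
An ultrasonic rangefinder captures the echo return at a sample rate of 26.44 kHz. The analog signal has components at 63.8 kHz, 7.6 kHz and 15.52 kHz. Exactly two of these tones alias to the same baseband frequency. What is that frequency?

fs/2 = 13.22 kHz.
63.8 kHz mod fs = 10.92 kHz.
10.92 kHz ≤ fs/2 = 13.22 kHz, appears at 10.92 kHz.
7.6 kHz ≤ fs/2 = 13.22 kHz, passes unchanged.
15.52 kHz > fs/2 = 13.22 kHz, folds to fs − 15.52 kHz = 10.92 kHz.
15.52 kHz and 63.8 kHz both map to 10.92 kHz.

10.92 kHz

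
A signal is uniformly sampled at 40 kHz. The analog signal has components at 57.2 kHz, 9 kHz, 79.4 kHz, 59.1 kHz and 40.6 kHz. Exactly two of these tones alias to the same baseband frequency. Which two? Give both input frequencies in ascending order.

40.6 kHz, 79.4 kHz

fs/2 = 20 kHz.
57.2 kHz mod fs = 17.2 kHz.
17.2 kHz ≤ fs/2 = 20 kHz, appears at 17.2 kHz.
9 kHz ≤ fs/2 = 20 kHz, passes unchanged.
79.4 kHz mod fs = 39.4 kHz.
39.4 kHz > fs/2 = 20 kHz, folds to fs − 39.4 kHz = 0.6 kHz.
59.1 kHz mod fs = 19.1 kHz.
19.1 kHz ≤ fs/2 = 20 kHz, appears at 19.1 kHz.
40.6 kHz mod fs = 0.6 kHz.
0.6 kHz ≤ fs/2 = 20 kHz, appears at 0.6 kHz.
40.6 kHz and 79.4 kHz both map to 0.6 kHz.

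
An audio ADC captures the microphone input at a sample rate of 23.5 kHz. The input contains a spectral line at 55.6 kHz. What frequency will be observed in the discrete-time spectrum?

55.6 kHz mod fs = 8.6 kHz.
8.6 kHz ≤ fs/2 = 11.75 kHz, appears at 8.6 kHz.

8.6 kHz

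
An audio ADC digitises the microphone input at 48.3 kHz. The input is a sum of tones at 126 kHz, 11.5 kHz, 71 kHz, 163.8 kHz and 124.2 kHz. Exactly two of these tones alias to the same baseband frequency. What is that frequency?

fs/2 = 24.15 kHz.
126 kHz mod fs = 29.4 kHz.
29.4 kHz > fs/2 = 24.15 kHz, folds to fs − 29.4 kHz = 18.9 kHz.
11.5 kHz ≤ fs/2 = 24.15 kHz, passes unchanged.
71 kHz mod fs = 22.7 kHz.
22.7 kHz ≤ fs/2 = 24.15 kHz, appears at 22.7 kHz.
163.8 kHz mod fs = 18.9 kHz.
18.9 kHz ≤ fs/2 = 24.15 kHz, appears at 18.9 kHz.
124.2 kHz mod fs = 27.6 kHz.
27.6 kHz > fs/2 = 24.15 kHz, folds to fs − 27.6 kHz = 20.7 kHz.
126 kHz and 163.8 kHz both map to 18.9 kHz.

18.9 kHz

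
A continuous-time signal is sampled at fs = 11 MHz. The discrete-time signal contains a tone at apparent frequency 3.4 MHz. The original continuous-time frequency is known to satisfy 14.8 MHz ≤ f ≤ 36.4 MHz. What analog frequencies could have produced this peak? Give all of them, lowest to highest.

18.6 MHz, 25.4 MHz, 29.6 MHz, 36.4 MHz

Frequencies that alias to 3.4 MHz are k·fs ± 3.4 MHz for integer k ≥ 0.
k=0: 3.4 MHz.
k=1: 7.6 MHz, 14.4 MHz.
k=2: 18.6 MHz, 25.4 MHz.
k=3: 29.6 MHz, 36.4 MHz.
k=4: 40.6 MHz, 47.4 MHz.
Within [14.8 MHz, 36.4 MHz]: 18.6 MHz, 25.4 MHz, 29.6 MHz, 36.4 MHz.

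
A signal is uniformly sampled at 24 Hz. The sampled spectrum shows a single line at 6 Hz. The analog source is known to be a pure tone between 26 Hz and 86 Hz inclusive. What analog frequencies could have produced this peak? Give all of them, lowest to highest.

Frequencies that alias to 6 Hz are k·fs ± 6 Hz for integer k ≥ 0.
k=0: 6 Hz.
k=1: 18 Hz, 30 Hz.
k=2: 42 Hz, 54 Hz.
k=3: 66 Hz, 78 Hz.
k=4: 90 Hz, 102 Hz.
Within [26 Hz, 86 Hz]: 30 Hz, 42 Hz, 54 Hz, 66 Hz, 78 Hz.

30 Hz, 42 Hz, 54 Hz, 66 Hz, 78 Hz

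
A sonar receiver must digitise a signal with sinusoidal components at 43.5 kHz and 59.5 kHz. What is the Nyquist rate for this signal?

119 kHz

Highest-frequency component: 59.5 kHz.
Nyquist rate = 2 × 59.5 kHz = 119 kHz.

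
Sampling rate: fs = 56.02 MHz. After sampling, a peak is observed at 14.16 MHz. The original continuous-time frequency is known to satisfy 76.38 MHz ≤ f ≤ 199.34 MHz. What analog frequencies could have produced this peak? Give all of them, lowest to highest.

97.88 MHz, 126.2 MHz, 153.9 MHz, 182.22 MHz

Frequencies that alias to 14.16 MHz are k·fs ± 14.16 MHz for integer k ≥ 0.
k=0: 14.16 MHz.
k=1: 41.86 MHz, 70.18 MHz.
k=2: 97.88 MHz, 126.2 MHz.
k=3: 153.9 MHz, 182.22 MHz.
k=4: 209.92 MHz, 238.24 MHz.
Within [76.38 MHz, 199.34 MHz]: 97.88 MHz, 126.2 MHz, 153.9 MHz, 182.22 MHz.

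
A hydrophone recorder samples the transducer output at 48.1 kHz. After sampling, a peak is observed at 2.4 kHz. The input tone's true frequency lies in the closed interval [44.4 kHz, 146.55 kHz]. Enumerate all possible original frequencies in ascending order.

Frequencies that alias to 2.4 kHz are k·fs ± 2.4 kHz for integer k ≥ 0.
k=0: 2.4 kHz.
k=1: 45.7 kHz, 50.5 kHz.
k=2: 93.8 kHz, 98.6 kHz.
k=3: 141.9 kHz, 146.7 kHz.
k=4: 190 kHz, 194.8 kHz.
Within [44.4 kHz, 146.55 kHz]: 45.7 kHz, 50.5 kHz, 93.8 kHz, 98.6 kHz, 141.9 kHz.

45.7 kHz, 50.5 kHz, 93.8 kHz, 98.6 kHz, 141.9 kHz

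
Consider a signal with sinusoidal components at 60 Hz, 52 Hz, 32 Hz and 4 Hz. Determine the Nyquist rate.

Highest-frequency component: 60 Hz.
Nyquist rate = 2 × 60 Hz = 120 Hz.

120 Hz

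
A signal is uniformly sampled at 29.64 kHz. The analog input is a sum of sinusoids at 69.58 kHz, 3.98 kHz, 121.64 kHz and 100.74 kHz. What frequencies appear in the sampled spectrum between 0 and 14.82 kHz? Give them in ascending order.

3.08 kHz, 3.98 kHz, 10.3 kHz, 11.82 kHz

fs/2 = 14.82 kHz.
69.58 kHz mod fs = 10.3 kHz.
10.3 kHz ≤ fs/2 = 14.82 kHz, appears at 10.3 kHz.
3.98 kHz ≤ fs/2 = 14.82 kHz, passes unchanged.
121.64 kHz mod fs = 3.08 kHz.
3.08 kHz ≤ fs/2 = 14.82 kHz, appears at 3.08 kHz.
100.74 kHz mod fs = 11.82 kHz.
11.82 kHz ≤ fs/2 = 14.82 kHz, appears at 11.82 kHz.
Distinct values: {3.08 kHz, 3.98 kHz, 10.3 kHz, 11.82 kHz}.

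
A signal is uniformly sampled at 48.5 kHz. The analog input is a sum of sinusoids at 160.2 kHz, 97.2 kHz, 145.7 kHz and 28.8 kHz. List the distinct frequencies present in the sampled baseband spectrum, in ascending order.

fs/2 = 24.25 kHz.
160.2 kHz mod fs = 14.7 kHz.
14.7 kHz ≤ fs/2 = 24.25 kHz, appears at 14.7 kHz.
97.2 kHz mod fs = 0.2 kHz.
0.2 kHz ≤ fs/2 = 24.25 kHz, appears at 0.2 kHz.
145.7 kHz mod fs = 0.2 kHz.
0.2 kHz ≤ fs/2 = 24.25 kHz, appears at 0.2 kHz.
28.8 kHz > fs/2 = 24.25 kHz, folds to fs − 28.8 kHz = 19.7 kHz.
Distinct values: {0.2 kHz, 14.7 kHz, 19.7 kHz}.

0.2 kHz, 14.7 kHz, 19.7 kHz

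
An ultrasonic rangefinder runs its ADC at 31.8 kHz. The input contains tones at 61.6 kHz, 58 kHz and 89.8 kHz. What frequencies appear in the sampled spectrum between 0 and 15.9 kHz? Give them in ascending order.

2 kHz, 5.6 kHz

fs/2 = 15.9 kHz.
61.6 kHz mod fs = 29.8 kHz.
29.8 kHz > fs/2 = 15.9 kHz, folds to fs − 29.8 kHz = 2 kHz.
58 kHz mod fs = 26.2 kHz.
26.2 kHz > fs/2 = 15.9 kHz, folds to fs − 26.2 kHz = 5.6 kHz.
89.8 kHz mod fs = 26.2 kHz.
26.2 kHz > fs/2 = 15.9 kHz, folds to fs − 26.2 kHz = 5.6 kHz.
Distinct values: {2 kHz, 5.6 kHz}.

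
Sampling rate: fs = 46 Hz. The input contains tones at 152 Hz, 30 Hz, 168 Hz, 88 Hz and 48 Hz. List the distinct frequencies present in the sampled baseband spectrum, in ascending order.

fs/2 = 23 Hz.
152 Hz mod fs = 14 Hz.
14 Hz ≤ fs/2 = 23 Hz, appears at 14 Hz.
30 Hz > fs/2 = 23 Hz, folds to fs − 30 Hz = 16 Hz.
168 Hz mod fs = 30 Hz.
30 Hz > fs/2 = 23 Hz, folds to fs − 30 Hz = 16 Hz.
88 Hz mod fs = 42 Hz.
42 Hz > fs/2 = 23 Hz, folds to fs − 42 Hz = 4 Hz.
48 Hz mod fs = 2 Hz.
2 Hz ≤ fs/2 = 23 Hz, appears at 2 Hz.
Distinct values: {2 Hz, 4 Hz, 14 Hz, 16 Hz}.

2 Hz, 4 Hz, 14 Hz, 16 Hz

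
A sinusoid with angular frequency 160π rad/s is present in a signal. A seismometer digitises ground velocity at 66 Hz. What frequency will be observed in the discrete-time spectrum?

ω = 160π rad/s → f = ω/(2π) = 80 Hz.
80 Hz mod fs = 14 Hz.
14 Hz ≤ fs/2 = 33 Hz, appears at 14 Hz.

14 Hz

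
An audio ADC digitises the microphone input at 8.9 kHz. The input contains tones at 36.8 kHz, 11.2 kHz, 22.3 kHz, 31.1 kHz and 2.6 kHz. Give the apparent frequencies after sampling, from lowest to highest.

fs/2 = 4.45 kHz.
36.8 kHz mod fs = 1.2 kHz.
1.2 kHz ≤ fs/2 = 4.45 kHz, appears at 1.2 kHz.
11.2 kHz mod fs = 2.3 kHz.
2.3 kHz ≤ fs/2 = 4.45 kHz, appears at 2.3 kHz.
22.3 kHz mod fs = 4.5 kHz.
4.5 kHz > fs/2 = 4.45 kHz, folds to fs − 4.5 kHz = 4.4 kHz.
31.1 kHz mod fs = 4.4 kHz.
4.4 kHz ≤ fs/2 = 4.45 kHz, appears at 4.4 kHz.
2.6 kHz ≤ fs/2 = 4.45 kHz, passes unchanged.
Distinct values: {1.2 kHz, 2.3 kHz, 2.6 kHz, 4.4 kHz}.

1.2 kHz, 2.3 kHz, 2.6 kHz, 4.4 kHz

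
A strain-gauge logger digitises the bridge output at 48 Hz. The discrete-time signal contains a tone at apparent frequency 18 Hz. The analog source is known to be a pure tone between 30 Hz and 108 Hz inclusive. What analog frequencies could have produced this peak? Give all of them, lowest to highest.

30 Hz, 66 Hz, 78 Hz

Frequencies that alias to 18 Hz are k·fs ± 18 Hz for integer k ≥ 0.
k=0: 18 Hz.
k=1: 30 Hz, 66 Hz.
k=2: 78 Hz, 114 Hz.
k=3: 126 Hz, 162 Hz.
Within [30 Hz, 108 Hz]: 30 Hz, 66 Hz, 78 Hz.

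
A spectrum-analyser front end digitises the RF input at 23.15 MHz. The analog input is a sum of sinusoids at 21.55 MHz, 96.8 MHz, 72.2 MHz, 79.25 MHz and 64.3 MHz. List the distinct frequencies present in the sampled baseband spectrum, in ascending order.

fs/2 = 11.575 MHz.
21.55 MHz > fs/2 = 11.575 MHz, folds to fs − 21.55 MHz = 1.6 MHz.
96.8 MHz mod fs = 4.2 MHz.
4.2 MHz ≤ fs/2 = 11.575 MHz, appears at 4.2 MHz.
72.2 MHz mod fs = 2.75 MHz.
2.75 MHz ≤ fs/2 = 11.575 MHz, appears at 2.75 MHz.
79.25 MHz mod fs = 9.8 MHz.
9.8 MHz ≤ fs/2 = 11.575 MHz, appears at 9.8 MHz.
64.3 MHz mod fs = 18 MHz.
18 MHz > fs/2 = 11.575 MHz, folds to fs − 18 MHz = 5.15 MHz.
Distinct values: {1.6 MHz, 2.75 MHz, 4.2 MHz, 5.15 MHz, 9.8 MHz}.

1.6 MHz, 2.75 MHz, 4.2 MHz, 5.15 MHz, 9.8 MHz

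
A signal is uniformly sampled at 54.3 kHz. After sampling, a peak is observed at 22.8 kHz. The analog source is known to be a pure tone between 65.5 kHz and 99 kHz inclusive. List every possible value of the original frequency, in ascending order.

Frequencies that alias to 22.8 kHz are k·fs ± 22.8 kHz for integer k ≥ 0.
k=0: 22.8 kHz.
k=1: 31.5 kHz, 77.1 kHz.
k=2: 85.8 kHz, 131.4 kHz.
k=3: 140.1 kHz, 185.7 kHz.
Within [65.5 kHz, 99 kHz]: 77.1 kHz, 85.8 kHz.

77.1 kHz, 85.8 kHz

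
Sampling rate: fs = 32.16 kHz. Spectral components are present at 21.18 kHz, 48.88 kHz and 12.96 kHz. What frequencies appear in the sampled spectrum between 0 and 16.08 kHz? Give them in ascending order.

10.98 kHz, 12.96 kHz, 15.44 kHz

fs/2 = 16.08 kHz.
21.18 kHz > fs/2 = 16.08 kHz, folds to fs − 21.18 kHz = 10.98 kHz.
48.88 kHz mod fs = 16.72 kHz.
16.72 kHz > fs/2 = 16.08 kHz, folds to fs − 16.72 kHz = 15.44 kHz.
12.96 kHz ≤ fs/2 = 16.08 kHz, passes unchanged.
Distinct values: {10.98 kHz, 12.96 kHz, 15.44 kHz}.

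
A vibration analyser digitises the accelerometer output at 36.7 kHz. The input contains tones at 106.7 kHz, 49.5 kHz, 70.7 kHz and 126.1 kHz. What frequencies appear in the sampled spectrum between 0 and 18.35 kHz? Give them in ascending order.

2.7 kHz, 3.4 kHz, 12.8 kHz, 16 kHz

fs/2 = 18.35 kHz.
106.7 kHz mod fs = 33.3 kHz.
33.3 kHz > fs/2 = 18.35 kHz, folds to fs − 33.3 kHz = 3.4 kHz.
49.5 kHz mod fs = 12.8 kHz.
12.8 kHz ≤ fs/2 = 18.35 kHz, appears at 12.8 kHz.
70.7 kHz mod fs = 34 kHz.
34 kHz > fs/2 = 18.35 kHz, folds to fs − 34 kHz = 2.7 kHz.
126.1 kHz mod fs = 16 kHz.
16 kHz ≤ fs/2 = 18.35 kHz, appears at 16 kHz.
Distinct values: {2.7 kHz, 3.4 kHz, 12.8 kHz, 16 kHz}.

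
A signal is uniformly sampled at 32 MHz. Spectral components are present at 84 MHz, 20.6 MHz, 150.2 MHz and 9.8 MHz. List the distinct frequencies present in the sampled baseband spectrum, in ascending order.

9.8 MHz, 11.4 MHz, 12 MHz

fs/2 = 16 MHz.
84 MHz mod fs = 20 MHz.
20 MHz > fs/2 = 16 MHz, folds to fs − 20 MHz = 12 MHz.
20.6 MHz > fs/2 = 16 MHz, folds to fs − 20.6 MHz = 11.4 MHz.
150.2 MHz mod fs = 22.2 MHz.
22.2 MHz > fs/2 = 16 MHz, folds to fs − 22.2 MHz = 9.8 MHz.
9.8 MHz ≤ fs/2 = 16 MHz, passes unchanged.
Distinct values: {9.8 MHz, 11.4 MHz, 12 MHz}.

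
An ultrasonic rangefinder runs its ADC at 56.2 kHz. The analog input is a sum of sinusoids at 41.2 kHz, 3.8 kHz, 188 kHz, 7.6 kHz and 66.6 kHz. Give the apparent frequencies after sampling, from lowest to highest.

fs/2 = 28.1 kHz.
41.2 kHz > fs/2 = 28.1 kHz, folds to fs − 41.2 kHz = 15 kHz.
3.8 kHz ≤ fs/2 = 28.1 kHz, passes unchanged.
188 kHz mod fs = 19.4 kHz.
19.4 kHz ≤ fs/2 = 28.1 kHz, appears at 19.4 kHz.
7.6 kHz ≤ fs/2 = 28.1 kHz, passes unchanged.
66.6 kHz mod fs = 10.4 kHz.
10.4 kHz ≤ fs/2 = 28.1 kHz, appears at 10.4 kHz.
Distinct values: {3.8 kHz, 7.6 kHz, 10.4 kHz, 15 kHz, 19.4 kHz}.

3.8 kHz, 7.6 kHz, 10.4 kHz, 15 kHz, 19.4 kHz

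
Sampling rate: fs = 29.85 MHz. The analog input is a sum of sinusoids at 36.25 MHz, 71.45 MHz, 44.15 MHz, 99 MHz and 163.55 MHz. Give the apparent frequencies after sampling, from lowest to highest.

6.4 MHz, 9.45 MHz, 11.75 MHz, 14.3 MHz

fs/2 = 14.925 MHz.
36.25 MHz mod fs = 6.4 MHz.
6.4 MHz ≤ fs/2 = 14.925 MHz, appears at 6.4 MHz.
71.45 MHz mod fs = 11.75 MHz.
11.75 MHz ≤ fs/2 = 14.925 MHz, appears at 11.75 MHz.
44.15 MHz mod fs = 14.3 MHz.
14.3 MHz ≤ fs/2 = 14.925 MHz, appears at 14.3 MHz.
99 MHz mod fs = 9.45 MHz.
9.45 MHz ≤ fs/2 = 14.925 MHz, appears at 9.45 MHz.
163.55 MHz mod fs = 14.3 MHz.
14.3 MHz ≤ fs/2 = 14.925 MHz, appears at 14.3 MHz.
Distinct values: {6.4 MHz, 9.45 MHz, 11.75 MHz, 14.3 MHz}.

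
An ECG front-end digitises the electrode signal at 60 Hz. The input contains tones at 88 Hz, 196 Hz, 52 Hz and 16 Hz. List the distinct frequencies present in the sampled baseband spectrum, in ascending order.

8 Hz, 16 Hz, 28 Hz

fs/2 = 30 Hz.
88 Hz mod fs = 28 Hz.
28 Hz ≤ fs/2 = 30 Hz, appears at 28 Hz.
196 Hz mod fs = 16 Hz.
16 Hz ≤ fs/2 = 30 Hz, appears at 16 Hz.
52 Hz > fs/2 = 30 Hz, folds to fs − 52 Hz = 8 Hz.
16 Hz ≤ fs/2 = 30 Hz, passes unchanged.
Distinct values: {8 Hz, 16 Hz, 28 Hz}.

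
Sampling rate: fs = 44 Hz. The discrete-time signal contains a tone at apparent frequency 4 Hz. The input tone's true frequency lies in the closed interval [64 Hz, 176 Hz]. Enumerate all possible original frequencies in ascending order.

Frequencies that alias to 4 Hz are k·fs ± 4 Hz for integer k ≥ 0.
k=0: 4 Hz.
k=1: 40 Hz, 48 Hz.
k=2: 84 Hz, 92 Hz.
k=3: 128 Hz, 136 Hz.
k=4: 172 Hz, 180 Hz.
k=5: 216 Hz, 224 Hz.
Within [64 Hz, 176 Hz]: 84 Hz, 92 Hz, 128 Hz, 136 Hz, 172 Hz.

84 Hz, 92 Hz, 128 Hz, 136 Hz, 172 Hz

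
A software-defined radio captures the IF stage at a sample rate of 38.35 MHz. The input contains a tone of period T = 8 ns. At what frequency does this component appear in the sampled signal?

T = 8 ns → f = 1/T = 125 MHz.
125 MHz mod fs = 9.95 MHz.
9.95 MHz ≤ fs/2 = 19.175 MHz, appears at 9.95 MHz.

9.95 MHz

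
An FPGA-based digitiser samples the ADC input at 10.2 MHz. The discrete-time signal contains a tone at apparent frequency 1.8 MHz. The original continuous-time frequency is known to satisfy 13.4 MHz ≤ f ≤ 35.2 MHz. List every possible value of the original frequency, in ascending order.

18.6 MHz, 22.2 MHz, 28.8 MHz, 32.4 MHz

Frequencies that alias to 1.8 MHz are k·fs ± 1.8 MHz for integer k ≥ 0.
k=0: 1.8 MHz.
k=1: 8.4 MHz, 12 MHz.
k=2: 18.6 MHz, 22.2 MHz.
k=3: 28.8 MHz, 32.4 MHz.
k=4: 39 MHz, 42.6 MHz.
Within [13.4 MHz, 35.2 MHz]: 18.6 MHz, 22.2 MHz, 28.8 MHz, 32.4 MHz.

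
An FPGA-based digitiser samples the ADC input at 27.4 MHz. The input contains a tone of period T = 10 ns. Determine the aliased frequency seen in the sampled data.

T = 10 ns → f = 1/T = 100 MHz.
100 MHz mod fs = 17.8 MHz.
17.8 MHz > fs/2 = 13.7 MHz, folds to fs − 17.8 MHz = 9.6 MHz.

9.6 MHz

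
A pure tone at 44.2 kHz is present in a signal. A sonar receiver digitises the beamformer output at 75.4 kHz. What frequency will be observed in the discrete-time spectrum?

44.2 kHz > fs/2 = 37.7 kHz, folds to fs − 44.2 kHz = 31.2 kHz.

31.2 kHz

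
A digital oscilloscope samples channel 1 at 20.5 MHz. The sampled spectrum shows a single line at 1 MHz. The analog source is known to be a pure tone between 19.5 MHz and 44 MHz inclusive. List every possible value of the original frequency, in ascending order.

Frequencies that alias to 1 MHz are k·fs ± 1 MHz for integer k ≥ 0.
k=0: 1 MHz.
k=1: 19.5 MHz, 21.5 MHz.
k=2: 40 MHz, 42 MHz.
k=3: 60.5 MHz, 62.5 MHz.
Within [19.5 MHz, 44 MHz]: 19.5 MHz, 21.5 MHz, 40 MHz, 42 MHz.

19.5 MHz, 21.5 MHz, 40 MHz, 42 MHz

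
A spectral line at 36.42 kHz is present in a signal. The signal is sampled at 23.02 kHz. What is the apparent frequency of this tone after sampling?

9.62 kHz

36.42 kHz mod fs = 13.4 kHz.
13.4 kHz > fs/2 = 11.51 kHz, folds to fs − 13.4 kHz = 9.62 kHz.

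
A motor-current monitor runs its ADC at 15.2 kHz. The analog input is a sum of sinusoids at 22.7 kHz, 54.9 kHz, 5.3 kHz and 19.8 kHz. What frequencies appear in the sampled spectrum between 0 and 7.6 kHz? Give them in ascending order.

fs/2 = 7.6 kHz.
22.7 kHz mod fs = 7.5 kHz.
7.5 kHz ≤ fs/2 = 7.6 kHz, appears at 7.5 kHz.
54.9 kHz mod fs = 9.3 kHz.
9.3 kHz > fs/2 = 7.6 kHz, folds to fs − 9.3 kHz = 5.9 kHz.
5.3 kHz ≤ fs/2 = 7.6 kHz, passes unchanged.
19.8 kHz mod fs = 4.6 kHz.
4.6 kHz ≤ fs/2 = 7.6 kHz, appears at 4.6 kHz.
Distinct values: {4.6 kHz, 5.3 kHz, 5.9 kHz, 7.5 kHz}.

4.6 kHz, 5.3 kHz, 5.9 kHz, 7.5 kHz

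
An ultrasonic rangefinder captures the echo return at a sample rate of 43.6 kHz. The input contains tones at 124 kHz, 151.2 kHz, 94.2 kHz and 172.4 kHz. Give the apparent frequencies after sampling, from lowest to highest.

2 kHz, 6.8 kHz, 7 kHz, 20.4 kHz

fs/2 = 21.8 kHz.
124 kHz mod fs = 36.8 kHz.
36.8 kHz > fs/2 = 21.8 kHz, folds to fs − 36.8 kHz = 6.8 kHz.
151.2 kHz mod fs = 20.4 kHz.
20.4 kHz ≤ fs/2 = 21.8 kHz, appears at 20.4 kHz.
94.2 kHz mod fs = 7 kHz.
7 kHz ≤ fs/2 = 21.8 kHz, appears at 7 kHz.
172.4 kHz mod fs = 41.6 kHz.
41.6 kHz > fs/2 = 21.8 kHz, folds to fs − 41.6 kHz = 2 kHz.
Distinct values: {2 kHz, 6.8 kHz, 7 kHz, 20.4 kHz}.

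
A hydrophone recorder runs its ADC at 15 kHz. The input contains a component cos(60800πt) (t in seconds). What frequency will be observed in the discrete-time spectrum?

ω = 60800π rad/s → f = ω/(2π) = 30400 Hz = 30.4 kHz.
30.4 kHz mod fs = 0.4 kHz.
0.4 kHz ≤ fs/2 = 7.5 kHz, appears at 0.4 kHz.

0.4 kHz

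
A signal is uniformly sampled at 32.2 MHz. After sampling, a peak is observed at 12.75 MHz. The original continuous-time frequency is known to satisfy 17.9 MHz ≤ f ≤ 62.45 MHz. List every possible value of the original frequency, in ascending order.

19.45 MHz, 44.95 MHz, 51.65 MHz

Frequencies that alias to 12.75 MHz are k·fs ± 12.75 MHz for integer k ≥ 0.
k=0: 12.75 MHz.
k=1: 19.45 MHz, 44.95 MHz.
k=2: 51.65 MHz, 77.15 MHz.
k=3: 83.85 MHz, 109.35 MHz.
Within [17.9 MHz, 62.45 MHz]: 19.45 MHz, 44.95 MHz, 51.65 MHz.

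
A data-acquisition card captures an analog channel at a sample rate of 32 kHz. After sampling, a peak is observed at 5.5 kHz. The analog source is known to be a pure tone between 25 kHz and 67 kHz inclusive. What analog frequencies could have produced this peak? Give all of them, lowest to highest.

Frequencies that alias to 5.5 kHz are k·fs ± 5.5 kHz for integer k ≥ 0.
k=0: 5.5 kHz.
k=1: 26.5 kHz, 37.5 kHz.
k=2: 58.5 kHz, 69.5 kHz.
k=3: 90.5 kHz, 101.5 kHz.
Within [25 kHz, 67 kHz]: 26.5 kHz, 37.5 kHz, 58.5 kHz.

26.5 kHz, 37.5 kHz, 58.5 kHz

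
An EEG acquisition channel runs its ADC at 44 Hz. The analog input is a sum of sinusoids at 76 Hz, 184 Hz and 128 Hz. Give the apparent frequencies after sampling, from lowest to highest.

fs/2 = 22 Hz.
76 Hz mod fs = 32 Hz.
32 Hz > fs/2 = 22 Hz, folds to fs − 32 Hz = 12 Hz.
184 Hz mod fs = 8 Hz.
8 Hz ≤ fs/2 = 22 Hz, appears at 8 Hz.
128 Hz mod fs = 40 Hz.
40 Hz > fs/2 = 22 Hz, folds to fs − 40 Hz = 4 Hz.
Distinct values: {4 Hz, 8 Hz, 12 Hz}.

4 Hz, 8 Hz, 12 Hz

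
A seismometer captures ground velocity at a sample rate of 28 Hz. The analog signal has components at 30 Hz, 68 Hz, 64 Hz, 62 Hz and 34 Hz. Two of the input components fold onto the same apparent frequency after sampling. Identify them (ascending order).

34 Hz, 62 Hz

fs/2 = 14 Hz.
30 Hz mod fs = 2 Hz.
2 Hz ≤ fs/2 = 14 Hz, appears at 2 Hz.
68 Hz mod fs = 12 Hz.
12 Hz ≤ fs/2 = 14 Hz, appears at 12 Hz.
64 Hz mod fs = 8 Hz.
8 Hz ≤ fs/2 = 14 Hz, appears at 8 Hz.
62 Hz mod fs = 6 Hz.
6 Hz ≤ fs/2 = 14 Hz, appears at 6 Hz.
34 Hz mod fs = 6 Hz.
6 Hz ≤ fs/2 = 14 Hz, appears at 6 Hz.
34 Hz and 62 Hz both map to 6 Hz.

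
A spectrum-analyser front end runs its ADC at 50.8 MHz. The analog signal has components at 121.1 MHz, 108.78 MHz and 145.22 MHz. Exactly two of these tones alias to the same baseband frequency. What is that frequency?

7.18 MHz

fs/2 = 25.4 MHz.
121.1 MHz mod fs = 19.5 MHz.
19.5 MHz ≤ fs/2 = 25.4 MHz, appears at 19.5 MHz.
108.78 MHz mod fs = 7.18 MHz.
7.18 MHz ≤ fs/2 = 25.4 MHz, appears at 7.18 MHz.
145.22 MHz mod fs = 43.62 MHz.
43.62 MHz > fs/2 = 25.4 MHz, folds to fs − 43.62 MHz = 7.18 MHz.
108.78 MHz and 145.22 MHz both map to 7.18 MHz.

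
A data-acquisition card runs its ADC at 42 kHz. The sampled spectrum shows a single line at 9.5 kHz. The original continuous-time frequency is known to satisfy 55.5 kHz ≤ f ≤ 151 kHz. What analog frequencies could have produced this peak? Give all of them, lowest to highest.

74.5 kHz, 93.5 kHz, 116.5 kHz, 135.5 kHz

Frequencies that alias to 9.5 kHz are k·fs ± 9.5 kHz for integer k ≥ 0.
k=0: 9.5 kHz.
k=1: 32.5 kHz, 51.5 kHz.
k=2: 74.5 kHz, 93.5 kHz.
k=3: 116.5 kHz, 135.5 kHz.
k=4: 158.5 kHz, 177.5 kHz.
Within [55.5 kHz, 151 kHz]: 74.5 kHz, 93.5 kHz, 116.5 kHz, 135.5 kHz.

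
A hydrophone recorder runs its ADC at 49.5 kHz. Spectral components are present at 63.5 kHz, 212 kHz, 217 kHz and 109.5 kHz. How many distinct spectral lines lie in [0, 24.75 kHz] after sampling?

3

fs/2 = 24.75 kHz.
63.5 kHz mod fs = 14 kHz.
14 kHz ≤ fs/2 = 24.75 kHz, appears at 14 kHz.
212 kHz mod fs = 14 kHz.
14 kHz ≤ fs/2 = 24.75 kHz, appears at 14 kHz.
217 kHz mod fs = 19 kHz.
19 kHz ≤ fs/2 = 24.75 kHz, appears at 19 kHz.
109.5 kHz mod fs = 10.5 kHz.
10.5 kHz ≤ fs/2 = 24.75 kHz, appears at 10.5 kHz.
Distinct values: {10.5 kHz, 14 kHz, 19 kHz} → 3.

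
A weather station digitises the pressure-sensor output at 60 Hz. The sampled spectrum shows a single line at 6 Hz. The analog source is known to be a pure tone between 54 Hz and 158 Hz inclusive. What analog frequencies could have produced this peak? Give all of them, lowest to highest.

54 Hz, 66 Hz, 114 Hz, 126 Hz

Frequencies that alias to 6 Hz are k·fs ± 6 Hz for integer k ≥ 0.
k=0: 6 Hz.
k=1: 54 Hz, 66 Hz.
k=2: 114 Hz, 126 Hz.
k=3: 174 Hz, 186 Hz.
Within [54 Hz, 158 Hz]: 54 Hz, 66 Hz, 114 Hz, 126 Hz.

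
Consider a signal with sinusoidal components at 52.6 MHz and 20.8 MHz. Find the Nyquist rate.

105.2 MHz

Highest-frequency component: 52.6 MHz.
Nyquist rate = 2 × 52.6 MHz = 105.2 MHz.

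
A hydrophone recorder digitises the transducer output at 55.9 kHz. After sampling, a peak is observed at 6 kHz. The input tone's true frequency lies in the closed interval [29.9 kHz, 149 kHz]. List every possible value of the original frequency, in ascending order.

49.9 kHz, 61.9 kHz, 105.8 kHz, 117.8 kHz

Frequencies that alias to 6 kHz are k·fs ± 6 kHz for integer k ≥ 0.
k=0: 6 kHz.
k=1: 49.9 kHz, 61.9 kHz.
k=2: 105.8 kHz, 117.8 kHz.
k=3: 161.7 kHz, 173.7 kHz.
Within [29.9 kHz, 149 kHz]: 49.9 kHz, 61.9 kHz, 105.8 kHz, 117.8 kHz.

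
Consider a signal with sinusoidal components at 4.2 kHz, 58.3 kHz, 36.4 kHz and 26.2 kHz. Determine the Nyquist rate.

Highest-frequency component: 58.3 kHz.
Nyquist rate = 2 × 58.3 kHz = 116.6 kHz.

116.6 kHz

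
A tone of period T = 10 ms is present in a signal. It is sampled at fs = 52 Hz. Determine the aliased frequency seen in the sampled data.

4 Hz

T = 10 ms → f = 1/T = 100 Hz.
100 Hz mod fs = 48 Hz.
48 Hz > fs/2 = 26 Hz, folds to fs − 48 Hz = 4 Hz.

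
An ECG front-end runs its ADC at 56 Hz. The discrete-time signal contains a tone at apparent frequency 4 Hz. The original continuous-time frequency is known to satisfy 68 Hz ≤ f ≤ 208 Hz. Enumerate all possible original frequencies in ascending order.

Frequencies that alias to 4 Hz are k·fs ± 4 Hz for integer k ≥ 0.
k=0: 4 Hz.
k=1: 52 Hz, 60 Hz.
k=2: 108 Hz, 116 Hz.
k=3: 164 Hz, 172 Hz.
k=4: 220 Hz, 228 Hz.
Within [68 Hz, 208 Hz]: 108 Hz, 116 Hz, 164 Hz, 172 Hz.

108 Hz, 116 Hz, 164 Hz, 172 Hz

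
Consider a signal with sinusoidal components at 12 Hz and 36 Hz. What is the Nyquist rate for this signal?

Highest-frequency component: 36 Hz.
Nyquist rate = 2 × 36 Hz = 72 Hz.

72 Hz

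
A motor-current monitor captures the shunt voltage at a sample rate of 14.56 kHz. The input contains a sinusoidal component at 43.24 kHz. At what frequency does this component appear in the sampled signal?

43.24 kHz mod fs = 14.12 kHz.
14.12 kHz > fs/2 = 7.28 kHz, folds to fs − 14.12 kHz = 0.44 kHz.

0.44 kHz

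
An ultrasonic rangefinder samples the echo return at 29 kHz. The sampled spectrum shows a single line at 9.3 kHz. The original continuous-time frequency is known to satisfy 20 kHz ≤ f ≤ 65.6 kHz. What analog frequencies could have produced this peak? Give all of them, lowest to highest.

38.3 kHz, 48.7 kHz

Frequencies that alias to 9.3 kHz are k·fs ± 9.3 kHz for integer k ≥ 0.
k=0: 9.3 kHz.
k=1: 19.7 kHz, 38.3 kHz.
k=2: 48.7 kHz, 67.3 kHz.
k=3: 77.7 kHz, 96.3 kHz.
Within [20 kHz, 65.6 kHz]: 38.3 kHz, 48.7 kHz.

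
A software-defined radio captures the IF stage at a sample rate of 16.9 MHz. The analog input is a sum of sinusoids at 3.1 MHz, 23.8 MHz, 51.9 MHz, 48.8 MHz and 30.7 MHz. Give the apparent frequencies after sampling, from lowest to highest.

fs/2 = 8.45 MHz.
3.1 MHz ≤ fs/2 = 8.45 MHz, passes unchanged.
23.8 MHz mod fs = 6.9 MHz.
6.9 MHz ≤ fs/2 = 8.45 MHz, appears at 6.9 MHz.
51.9 MHz mod fs = 1.2 MHz.
1.2 MHz ≤ fs/2 = 8.45 MHz, appears at 1.2 MHz.
48.8 MHz mod fs = 15 MHz.
15 MHz > fs/2 = 8.45 MHz, folds to fs − 15 MHz = 1.9 MHz.
30.7 MHz mod fs = 13.8 MHz.
13.8 MHz > fs/2 = 8.45 MHz, folds to fs − 13.8 MHz = 3.1 MHz.
Distinct values: {1.2 MHz, 1.9 MHz, 3.1 MHz, 6.9 MHz}.

1.2 MHz, 1.9 MHz, 3.1 MHz, 6.9 MHz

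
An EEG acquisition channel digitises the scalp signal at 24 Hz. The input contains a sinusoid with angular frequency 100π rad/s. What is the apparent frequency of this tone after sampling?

ω = 100π rad/s → f = ω/(2π) = 50 Hz.
50 Hz mod fs = 2 Hz.
2 Hz ≤ fs/2 = 12 Hz, appears at 2 Hz.

2 Hz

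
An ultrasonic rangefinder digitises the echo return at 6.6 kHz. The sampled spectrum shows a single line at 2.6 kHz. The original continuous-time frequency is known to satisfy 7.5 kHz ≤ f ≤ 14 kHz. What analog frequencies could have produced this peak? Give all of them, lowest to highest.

9.2 kHz, 10.6 kHz

Frequencies that alias to 2.6 kHz are k·fs ± 2.6 kHz for integer k ≥ 0.
k=0: 2.6 kHz.
k=1: 4 kHz, 9.2 kHz.
k=2: 10.6 kHz, 15.8 kHz.
k=3: 17.2 kHz, 22.4 kHz.
Within [7.5 kHz, 14 kHz]: 9.2 kHz, 10.6 kHz.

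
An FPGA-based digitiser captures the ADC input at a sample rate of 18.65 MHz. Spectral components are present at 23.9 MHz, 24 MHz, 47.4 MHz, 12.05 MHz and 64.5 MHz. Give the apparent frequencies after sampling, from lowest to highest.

fs/2 = 9.325 MHz.
23.9 MHz mod fs = 5.25 MHz.
5.25 MHz ≤ fs/2 = 9.325 MHz, appears at 5.25 MHz.
24 MHz mod fs = 5.35 MHz.
5.35 MHz ≤ fs/2 = 9.325 MHz, appears at 5.35 MHz.
47.4 MHz mod fs = 10.1 MHz.
10.1 MHz > fs/2 = 9.325 MHz, folds to fs − 10.1 MHz = 8.55 MHz.
12.05 MHz > fs/2 = 9.325 MHz, folds to fs − 12.05 MHz = 6.6 MHz.
64.5 MHz mod fs = 8.55 MHz.
8.55 MHz ≤ fs/2 = 9.325 MHz, appears at 8.55 MHz.
Distinct values: {5.25 MHz, 5.35 MHz, 6.6 MHz, 8.55 MHz}.

5.25 MHz, 5.35 MHz, 6.6 MHz, 8.55 MHz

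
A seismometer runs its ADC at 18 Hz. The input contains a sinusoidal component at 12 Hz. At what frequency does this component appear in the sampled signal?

6 Hz

12 Hz > fs/2 = 9 Hz, folds to fs − 12 Hz = 6 Hz.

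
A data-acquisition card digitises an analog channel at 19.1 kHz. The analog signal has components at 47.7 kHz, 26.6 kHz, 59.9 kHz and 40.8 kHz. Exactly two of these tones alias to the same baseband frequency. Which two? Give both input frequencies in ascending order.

40.8 kHz, 59.9 kHz

fs/2 = 9.55 kHz.
47.7 kHz mod fs = 9.5 kHz.
9.5 kHz ≤ fs/2 = 9.55 kHz, appears at 9.5 kHz.
26.6 kHz mod fs = 7.5 kHz.
7.5 kHz ≤ fs/2 = 9.55 kHz, appears at 7.5 kHz.
59.9 kHz mod fs = 2.6 kHz.
2.6 kHz ≤ fs/2 = 9.55 kHz, appears at 2.6 kHz.
40.8 kHz mod fs = 2.6 kHz.
2.6 kHz ≤ fs/2 = 9.55 kHz, appears at 2.6 kHz.
40.8 kHz and 59.9 kHz both map to 2.6 kHz.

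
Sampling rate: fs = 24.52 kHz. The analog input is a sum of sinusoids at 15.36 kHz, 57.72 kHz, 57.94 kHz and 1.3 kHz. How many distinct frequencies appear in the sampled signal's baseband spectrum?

fs/2 = 12.26 kHz.
15.36 kHz > fs/2 = 12.26 kHz, folds to fs − 15.36 kHz = 9.16 kHz.
57.72 kHz mod fs = 8.68 kHz.
8.68 kHz ≤ fs/2 = 12.26 kHz, appears at 8.68 kHz.
57.94 kHz mod fs = 8.9 kHz.
8.9 kHz ≤ fs/2 = 12.26 kHz, appears at 8.9 kHz.
1.3 kHz ≤ fs/2 = 12.26 kHz, passes unchanged.
Distinct values: {1.3 kHz, 8.68 kHz, 8.9 kHz, 9.16 kHz} → 4.

4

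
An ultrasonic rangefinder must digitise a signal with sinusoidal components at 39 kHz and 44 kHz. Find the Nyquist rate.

88 kHz

Highest-frequency component: 44 kHz.
Nyquist rate = 2 × 44 kHz = 88 kHz.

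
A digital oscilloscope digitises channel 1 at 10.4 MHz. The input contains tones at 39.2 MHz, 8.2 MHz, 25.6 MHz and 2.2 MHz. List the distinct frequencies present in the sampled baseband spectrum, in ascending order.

fs/2 = 5.2 MHz.
39.2 MHz mod fs = 8 MHz.
8 MHz > fs/2 = 5.2 MHz, folds to fs − 8 MHz = 2.4 MHz.
8.2 MHz > fs/2 = 5.2 MHz, folds to fs − 8.2 MHz = 2.2 MHz.
25.6 MHz mod fs = 4.8 MHz.
4.8 MHz ≤ fs/2 = 5.2 MHz, appears at 4.8 MHz.
2.2 MHz ≤ fs/2 = 5.2 MHz, passes unchanged.
Distinct values: {2.2 MHz, 2.4 MHz, 4.8 MHz}.

2.2 MHz, 2.4 MHz, 4.8 MHz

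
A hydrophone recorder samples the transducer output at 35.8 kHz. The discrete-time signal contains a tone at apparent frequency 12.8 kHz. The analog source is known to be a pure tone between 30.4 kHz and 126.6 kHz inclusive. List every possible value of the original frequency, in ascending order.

Frequencies that alias to 12.8 kHz are k·fs ± 12.8 kHz for integer k ≥ 0.
k=0: 12.8 kHz.
k=1: 23 kHz, 48.6 kHz.
k=2: 58.8 kHz, 84.4 kHz.
k=3: 94.6 kHz, 120.2 kHz.
k=4: 130.4 kHz, 156 kHz.
Within [30.4 kHz, 126.6 kHz]: 48.6 kHz, 58.8 kHz, 84.4 kHz, 94.6 kHz, 120.2 kHz.

48.6 kHz, 58.8 kHz, 84.4 kHz, 94.6 kHz, 120.2 kHz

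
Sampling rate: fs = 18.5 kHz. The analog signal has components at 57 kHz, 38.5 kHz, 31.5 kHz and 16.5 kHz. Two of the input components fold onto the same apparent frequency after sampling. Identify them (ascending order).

38.5 kHz, 57 kHz

fs/2 = 9.25 kHz.
57 kHz mod fs = 1.5 kHz.
1.5 kHz ≤ fs/2 = 9.25 kHz, appears at 1.5 kHz.
38.5 kHz mod fs = 1.5 kHz.
1.5 kHz ≤ fs/2 = 9.25 kHz, appears at 1.5 kHz.
31.5 kHz mod fs = 13 kHz.
13 kHz > fs/2 = 9.25 kHz, folds to fs − 13 kHz = 5.5 kHz.
16.5 kHz > fs/2 = 9.25 kHz, folds to fs − 16.5 kHz = 2 kHz.
38.5 kHz and 57 kHz both map to 1.5 kHz.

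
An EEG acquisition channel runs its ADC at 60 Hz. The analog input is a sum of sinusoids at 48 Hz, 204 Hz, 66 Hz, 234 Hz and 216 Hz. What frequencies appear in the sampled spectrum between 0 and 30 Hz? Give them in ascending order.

6 Hz, 12 Hz, 24 Hz

fs/2 = 30 Hz.
48 Hz > fs/2 = 30 Hz, folds to fs − 48 Hz = 12 Hz.
204 Hz mod fs = 24 Hz.
24 Hz ≤ fs/2 = 30 Hz, appears at 24 Hz.
66 Hz mod fs = 6 Hz.
6 Hz ≤ fs/2 = 30 Hz, appears at 6 Hz.
234 Hz mod fs = 54 Hz.
54 Hz > fs/2 = 30 Hz, folds to fs − 54 Hz = 6 Hz.
216 Hz mod fs = 36 Hz.
36 Hz > fs/2 = 30 Hz, folds to fs − 36 Hz = 24 Hz.
Distinct values: {6 Hz, 12 Hz, 24 Hz}.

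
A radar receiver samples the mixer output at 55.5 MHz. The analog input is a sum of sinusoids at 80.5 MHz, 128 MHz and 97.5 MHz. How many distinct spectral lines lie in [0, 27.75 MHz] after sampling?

3

fs/2 = 27.75 MHz.
80.5 MHz mod fs = 25 MHz.
25 MHz ≤ fs/2 = 27.75 MHz, appears at 25 MHz.
128 MHz mod fs = 17 MHz.
17 MHz ≤ fs/2 = 27.75 MHz, appears at 17 MHz.
97.5 MHz mod fs = 42 MHz.
42 MHz > fs/2 = 27.75 MHz, folds to fs − 42 MHz = 13.5 MHz.
Distinct values: {13.5 MHz, 17 MHz, 25 MHz} → 3.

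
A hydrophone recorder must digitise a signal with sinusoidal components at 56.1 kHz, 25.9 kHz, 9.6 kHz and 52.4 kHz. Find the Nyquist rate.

Highest-frequency component: 56.1 kHz.
Nyquist rate = 2 × 56.1 kHz = 112.2 kHz.

112.2 kHz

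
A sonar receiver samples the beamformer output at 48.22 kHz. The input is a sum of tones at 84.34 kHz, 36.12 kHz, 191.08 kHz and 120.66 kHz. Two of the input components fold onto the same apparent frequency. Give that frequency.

12.1 kHz

fs/2 = 24.11 kHz.
84.34 kHz mod fs = 36.12 kHz.
36.12 kHz > fs/2 = 24.11 kHz, folds to fs − 36.12 kHz = 12.1 kHz.
36.12 kHz > fs/2 = 24.11 kHz, folds to fs − 36.12 kHz = 12.1 kHz.
191.08 kHz mod fs = 46.42 kHz.
46.42 kHz > fs/2 = 24.11 kHz, folds to fs − 46.42 kHz = 1.8 kHz.
120.66 kHz mod fs = 24.22 kHz.
24.22 kHz > fs/2 = 24.11 kHz, folds to fs − 24.22 kHz = 24 kHz.
36.12 kHz and 84.34 kHz both map to 12.1 kHz.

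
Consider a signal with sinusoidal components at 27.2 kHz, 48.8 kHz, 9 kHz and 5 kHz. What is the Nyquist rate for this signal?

Highest-frequency component: 48.8 kHz.
Nyquist rate = 2 × 48.8 kHz = 97.6 kHz.

97.6 kHz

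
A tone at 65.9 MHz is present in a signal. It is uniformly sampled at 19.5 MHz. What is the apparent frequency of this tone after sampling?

65.9 MHz mod fs = 7.4 MHz.
7.4 MHz ≤ fs/2 = 9.75 MHz, appears at 7.4 MHz.

7.4 MHz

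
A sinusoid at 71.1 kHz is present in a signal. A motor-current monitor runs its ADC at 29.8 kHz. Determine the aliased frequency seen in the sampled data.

11.5 kHz

71.1 kHz mod fs = 11.5 kHz.
11.5 kHz ≤ fs/2 = 14.9 kHz, appears at 11.5 kHz.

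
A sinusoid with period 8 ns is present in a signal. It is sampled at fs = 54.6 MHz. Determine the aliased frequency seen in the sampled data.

T = 8 ns → f = 1/T = 125 MHz.
125 MHz mod fs = 15.8 MHz.
15.8 MHz ≤ fs/2 = 27.3 MHz, appears at 15.8 MHz.

15.8 MHz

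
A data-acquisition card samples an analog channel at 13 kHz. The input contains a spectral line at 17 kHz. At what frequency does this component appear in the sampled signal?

17 kHz mod fs = 4 kHz.
4 kHz ≤ fs/2 = 6.5 kHz, appears at 4 kHz.

4 kHz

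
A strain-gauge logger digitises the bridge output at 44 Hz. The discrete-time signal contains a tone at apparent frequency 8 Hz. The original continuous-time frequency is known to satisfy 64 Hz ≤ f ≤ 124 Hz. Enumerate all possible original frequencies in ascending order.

Frequencies that alias to 8 Hz are k·fs ± 8 Hz for integer k ≥ 0.
k=0: 8 Hz.
k=1: 36 Hz, 52 Hz.
k=2: 80 Hz, 96 Hz.
k=3: 124 Hz, 140 Hz.
k=4: 168 Hz, 184 Hz.
Within [64 Hz, 124 Hz]: 80 Hz, 96 Hz, 124 Hz.

80 Hz, 96 Hz, 124 Hz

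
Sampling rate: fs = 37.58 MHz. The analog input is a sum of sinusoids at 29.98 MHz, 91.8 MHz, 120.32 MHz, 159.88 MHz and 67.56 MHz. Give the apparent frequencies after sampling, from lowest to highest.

7.58 MHz, 7.6 MHz, 9.56 MHz, 16.64 MHz

fs/2 = 18.79 MHz.
29.98 MHz > fs/2 = 18.79 MHz, folds to fs − 29.98 MHz = 7.6 MHz.
91.8 MHz mod fs = 16.64 MHz.
16.64 MHz ≤ fs/2 = 18.79 MHz, appears at 16.64 MHz.
120.32 MHz mod fs = 7.58 MHz.
7.58 MHz ≤ fs/2 = 18.79 MHz, appears at 7.58 MHz.
159.88 MHz mod fs = 9.56 MHz.
9.56 MHz ≤ fs/2 = 18.79 MHz, appears at 9.56 MHz.
67.56 MHz mod fs = 29.98 MHz.
29.98 MHz > fs/2 = 18.79 MHz, folds to fs − 29.98 MHz = 7.6 MHz.
Distinct values: {7.58 MHz, 7.6 MHz, 9.56 MHz, 16.64 MHz}.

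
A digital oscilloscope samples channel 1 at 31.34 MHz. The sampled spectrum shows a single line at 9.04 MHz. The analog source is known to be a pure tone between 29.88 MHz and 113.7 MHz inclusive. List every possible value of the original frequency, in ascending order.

40.38 MHz, 53.64 MHz, 71.72 MHz, 84.98 MHz, 103.06 MHz

Frequencies that alias to 9.04 MHz are k·fs ± 9.04 MHz for integer k ≥ 0.
k=0: 9.04 MHz.
k=1: 22.3 MHz, 40.38 MHz.
k=2: 53.64 MHz, 71.72 MHz.
k=3: 84.98 MHz, 103.06 MHz.
k=4: 116.32 MHz, 134.4 MHz.
Within [29.88 MHz, 113.7 MHz]: 40.38 MHz, 53.64 MHz, 71.72 MHz, 84.98 MHz, 103.06 MHz.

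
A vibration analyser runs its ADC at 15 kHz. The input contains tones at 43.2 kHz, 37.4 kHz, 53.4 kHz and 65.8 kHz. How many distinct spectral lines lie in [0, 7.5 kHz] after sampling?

fs/2 = 7.5 kHz.
43.2 kHz mod fs = 13.2 kHz.
13.2 kHz > fs/2 = 7.5 kHz, folds to fs − 13.2 kHz = 1.8 kHz.
37.4 kHz mod fs = 7.4 kHz.
7.4 kHz ≤ fs/2 = 7.5 kHz, appears at 7.4 kHz.
53.4 kHz mod fs = 8.4 kHz.
8.4 kHz > fs/2 = 7.5 kHz, folds to fs − 8.4 kHz = 6.6 kHz.
65.8 kHz mod fs = 5.8 kHz.
5.8 kHz ≤ fs/2 = 7.5 kHz, appears at 5.8 kHz.
Distinct values: {1.8 kHz, 5.8 kHz, 6.6 kHz, 7.4 kHz} → 4.

4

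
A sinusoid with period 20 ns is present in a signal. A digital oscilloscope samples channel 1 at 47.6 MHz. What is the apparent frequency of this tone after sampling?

T = 20 ns → f = 1/T = 50 MHz.
50 MHz mod fs = 2.4 MHz.
2.4 MHz ≤ fs/2 = 23.8 MHz, appears at 2.4 MHz.

2.4 MHz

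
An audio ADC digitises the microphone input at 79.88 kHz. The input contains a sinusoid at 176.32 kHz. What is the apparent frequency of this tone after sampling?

176.32 kHz mod fs = 16.56 kHz.
16.56 kHz ≤ fs/2 = 39.94 kHz, appears at 16.56 kHz.

16.56 kHz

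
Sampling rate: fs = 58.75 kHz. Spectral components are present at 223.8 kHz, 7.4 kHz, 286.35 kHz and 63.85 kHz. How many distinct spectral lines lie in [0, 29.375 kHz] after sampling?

3

fs/2 = 29.375 kHz.
223.8 kHz mod fs = 47.55 kHz.
47.55 kHz > fs/2 = 29.375 kHz, folds to fs − 47.55 kHz = 11.2 kHz.
7.4 kHz ≤ fs/2 = 29.375 kHz, passes unchanged.
286.35 kHz mod fs = 51.35 kHz.
51.35 kHz > fs/2 = 29.375 kHz, folds to fs − 51.35 kHz = 7.4 kHz.
63.85 kHz mod fs = 5.1 kHz.
5.1 kHz ≤ fs/2 = 29.375 kHz, appears at 5.1 kHz.
Distinct values: {5.1 kHz, 7.4 kHz, 11.2 kHz} → 3.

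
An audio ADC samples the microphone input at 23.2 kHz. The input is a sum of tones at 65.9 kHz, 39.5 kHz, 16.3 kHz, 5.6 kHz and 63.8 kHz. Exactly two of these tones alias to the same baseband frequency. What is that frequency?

fs/2 = 11.6 kHz.
65.9 kHz mod fs = 19.5 kHz.
19.5 kHz > fs/2 = 11.6 kHz, folds to fs − 19.5 kHz = 3.7 kHz.
39.5 kHz mod fs = 16.3 kHz.
16.3 kHz > fs/2 = 11.6 kHz, folds to fs − 16.3 kHz = 6.9 kHz.
16.3 kHz > fs/2 = 11.6 kHz, folds to fs − 16.3 kHz = 6.9 kHz.
5.6 kHz ≤ fs/2 = 11.6 kHz, passes unchanged.
63.8 kHz mod fs = 17.4 kHz.
17.4 kHz > fs/2 = 11.6 kHz, folds to fs − 17.4 kHz = 5.8 kHz.
16.3 kHz and 39.5 kHz both map to 6.9 kHz.

6.9 kHz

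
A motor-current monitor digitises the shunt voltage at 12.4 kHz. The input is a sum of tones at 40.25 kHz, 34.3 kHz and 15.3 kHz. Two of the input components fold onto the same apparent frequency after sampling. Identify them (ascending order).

fs/2 = 6.2 kHz.
40.25 kHz mod fs = 3.05 kHz.
3.05 kHz ≤ fs/2 = 6.2 kHz, appears at 3.05 kHz.
34.3 kHz mod fs = 9.5 kHz.
9.5 kHz > fs/2 = 6.2 kHz, folds to fs − 9.5 kHz = 2.9 kHz.
15.3 kHz mod fs = 2.9 kHz.
2.9 kHz ≤ fs/2 = 6.2 kHz, appears at 2.9 kHz.
15.3 kHz and 34.3 kHz both map to 2.9 kHz.

15.3 kHz, 34.3 kHz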